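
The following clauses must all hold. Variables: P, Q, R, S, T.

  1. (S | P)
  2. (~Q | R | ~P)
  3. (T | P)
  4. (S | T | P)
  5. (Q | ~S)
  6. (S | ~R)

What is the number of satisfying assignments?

Satisfying assignments:
  P=F Q=T R=F S=T T=T
  P=F Q=T R=T S=T T=T
  P=T Q=F R=F S=F T=F
  P=T Q=F R=F S=F T=T
  P=T Q=T R=T S=T T=F
  P=T Q=T R=T S=T T=T
Count: 6.

6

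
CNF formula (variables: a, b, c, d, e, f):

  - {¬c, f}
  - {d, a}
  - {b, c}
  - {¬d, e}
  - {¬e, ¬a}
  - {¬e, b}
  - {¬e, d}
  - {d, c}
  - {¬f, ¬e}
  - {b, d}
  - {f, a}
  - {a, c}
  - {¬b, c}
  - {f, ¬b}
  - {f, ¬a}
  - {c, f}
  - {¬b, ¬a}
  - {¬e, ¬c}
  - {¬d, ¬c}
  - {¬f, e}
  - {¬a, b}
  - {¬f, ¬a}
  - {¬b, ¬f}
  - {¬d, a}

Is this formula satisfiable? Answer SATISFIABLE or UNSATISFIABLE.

UNSATISFIABLE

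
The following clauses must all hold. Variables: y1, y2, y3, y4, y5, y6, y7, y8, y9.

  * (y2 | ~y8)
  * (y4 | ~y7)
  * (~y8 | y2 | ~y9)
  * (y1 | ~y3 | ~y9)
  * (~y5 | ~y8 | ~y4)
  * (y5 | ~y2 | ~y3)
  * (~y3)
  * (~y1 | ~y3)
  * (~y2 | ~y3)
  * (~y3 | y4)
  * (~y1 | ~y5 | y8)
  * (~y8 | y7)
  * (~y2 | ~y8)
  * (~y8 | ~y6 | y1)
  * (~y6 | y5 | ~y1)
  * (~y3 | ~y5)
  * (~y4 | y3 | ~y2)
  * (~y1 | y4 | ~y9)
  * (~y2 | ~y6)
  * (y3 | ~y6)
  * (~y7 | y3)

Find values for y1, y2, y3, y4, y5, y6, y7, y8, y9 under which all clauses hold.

y1=T, y2=F, y3=F, y4=F, y5=F, y6=F, y7=F, y8=F, y9=F

The clause (~y3) is unit: y3 must be False.
Unit propagation: (~y6) forces y6 = False.
The clause (~y7) is unit: y7 must be False.
The clause (~y8) is unit: y8 must be False.
y2 occurs only negated in the remaining clauses — set y2 = False.
Pure literal: y5 appears only negated; assign y5 = False.
Try y1 = True.
Branch on y4: take y4 = False.
  then y9 is forced to False.
Every clause has at least one true literal under this assignment.
Check each clause:
  1. (y2 | ~y8) — ~y8 is true.
  2. (~y7 | y4) — ~y7 is true.
  3. (~y8 | ~y9 | y2) — ~y8 is true.
  4. (~y3 | y1 | ~y9) — y1 is true.
  5. (~y5 | ~y4 | ~y8) — ~y8 is true.
  6. (y5 | ~y2 | ~y3) — ~y3 is true.
  7. (~y3) — ~y3 is true.
  8. (~y1 | ~y3) — ~y3 is true.
  9. (~y2 | ~y3) — ~y3 is true.
  10. (~y3 | y4) — ~y3 is true.
  11. (~y5 | ~y1 | y8) — ~y5 is true.
  12. (y7 | ~y8) — ~y8 is true.
  13. (~y8 | ~y2) — ~y8 is true.
  14. (~y8 | y1 | ~y6) — ~y8 is true.
  15. (~y6 | ~y1 | y5) — ~y6 is true.
  16. (~y5 | ~y3) — ~y5 is true.
  17. (y3 | ~y4 | ~y2) — ~y4 is true.
  18. (~y9 | ~y1 | y4) — ~y9 is true.
  19. (~y6 | ~y2) — ~y6 is true.
  20. (y3 | ~y6) — ~y6 is true.
  21. (~y7 | y3) — ~y7 is true.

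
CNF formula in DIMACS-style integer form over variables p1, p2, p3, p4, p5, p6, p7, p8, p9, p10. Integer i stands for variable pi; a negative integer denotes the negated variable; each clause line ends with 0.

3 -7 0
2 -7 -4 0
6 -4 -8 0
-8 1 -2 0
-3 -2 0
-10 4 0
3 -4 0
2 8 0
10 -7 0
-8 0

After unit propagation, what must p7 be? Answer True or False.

False

Unit clause (NOT p8) sets p8 = False.
From (p2 OR p8) and p8 = False: p2 = True.
In (NOT p3 OR NOT p2), NOT p2 is now false; NOT p3 must hold, so p3 = False.
(NOT p7 OR p3): since p3 = False, the clause reduces to (NOT p7). p7 = False.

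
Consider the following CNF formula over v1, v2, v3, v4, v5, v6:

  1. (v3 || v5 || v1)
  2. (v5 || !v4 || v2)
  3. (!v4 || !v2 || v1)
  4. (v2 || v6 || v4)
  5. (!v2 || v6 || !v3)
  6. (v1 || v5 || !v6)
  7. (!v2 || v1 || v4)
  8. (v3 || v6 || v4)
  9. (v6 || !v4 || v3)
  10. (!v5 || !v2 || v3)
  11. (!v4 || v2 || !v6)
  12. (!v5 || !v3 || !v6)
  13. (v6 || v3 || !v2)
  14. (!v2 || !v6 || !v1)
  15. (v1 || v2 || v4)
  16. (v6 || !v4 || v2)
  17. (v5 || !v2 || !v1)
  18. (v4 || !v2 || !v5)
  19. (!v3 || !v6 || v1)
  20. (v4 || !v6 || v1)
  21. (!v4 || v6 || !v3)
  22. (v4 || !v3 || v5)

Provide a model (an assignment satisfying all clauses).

v1=True, v2=False, v3=False, v4=False, v5=True, v6=True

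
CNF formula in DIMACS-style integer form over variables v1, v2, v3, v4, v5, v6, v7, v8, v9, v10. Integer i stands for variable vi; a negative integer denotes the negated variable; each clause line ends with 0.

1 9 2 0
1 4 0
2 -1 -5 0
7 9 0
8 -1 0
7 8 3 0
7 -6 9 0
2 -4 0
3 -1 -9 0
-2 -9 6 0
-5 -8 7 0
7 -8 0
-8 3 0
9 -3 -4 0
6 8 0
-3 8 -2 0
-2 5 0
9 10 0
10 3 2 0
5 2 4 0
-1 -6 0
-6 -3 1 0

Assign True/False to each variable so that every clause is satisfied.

v1=F  v2=T  v3=F  v4=T  v5=T  v6=T  v7=T  v8=F  v9=F  v10=T

v7 occurs only positively in the remaining clauses — set v7 = True.
Pure literal: v10 appears only positively; assign v10 = True.
Set v1 = False and propagate.
  then v4 is forced to True.
  then v2 is forced to True.
  then v5 is forced to True.
Branch on v3: take v3 = False.
  then v8 is forced to False.
  then v6 is forced to True.
v9 is now unconstrained; take v9 = False.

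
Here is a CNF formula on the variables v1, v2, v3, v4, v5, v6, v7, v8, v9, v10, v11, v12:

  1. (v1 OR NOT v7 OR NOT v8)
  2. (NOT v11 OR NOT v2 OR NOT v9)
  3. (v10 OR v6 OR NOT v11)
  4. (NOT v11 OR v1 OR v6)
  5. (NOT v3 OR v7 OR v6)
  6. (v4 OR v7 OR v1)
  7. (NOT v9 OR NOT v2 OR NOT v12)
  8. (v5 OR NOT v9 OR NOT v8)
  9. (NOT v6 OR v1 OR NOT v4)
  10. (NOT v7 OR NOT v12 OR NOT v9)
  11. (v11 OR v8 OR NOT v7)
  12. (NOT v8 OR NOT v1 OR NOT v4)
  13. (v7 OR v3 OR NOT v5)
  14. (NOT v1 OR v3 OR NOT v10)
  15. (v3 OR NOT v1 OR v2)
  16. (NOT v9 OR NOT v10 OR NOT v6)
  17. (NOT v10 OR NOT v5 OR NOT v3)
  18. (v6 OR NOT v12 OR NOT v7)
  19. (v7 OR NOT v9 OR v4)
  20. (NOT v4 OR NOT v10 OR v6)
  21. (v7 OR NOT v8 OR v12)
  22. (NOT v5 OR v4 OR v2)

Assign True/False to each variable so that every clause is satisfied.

v1=T, v2=T, v3=T, v4=T, v5=F, v6=T, v7=T, v8=F, v9=F, v10=T, v11=T, v12=F

Pure literal: v9 appears only negated; assign v9 = False.
Set v1 = True and propagate.
Set v2 = True and propagate.
For the remaining variables, v3 = True, v4 = True, v5 = False, v6 = True, v7 = True, v8 = False, v10 = True, v11 = True, v12 = False works.
Check each clause:
  1. (NOT v7 OR v1 OR NOT v8) — NOT v8 is true.
  2. (NOT v9 OR NOT v11 OR NOT v2) — NOT v9 is true.
  3. (NOT v11 OR v6 OR v10) — v10 is true.
  4. (v6 OR NOT v11 OR v1) — v1 is true.
  5. (v7 OR NOT v3 OR v6) — v6 is true.
  6. (v1 OR v7 OR v4) — v1 is true.
  7. (NOT v12 OR NOT v9 OR NOT v2) — NOT v12 is true.
  8. (NOT v9 OR NOT v8 OR v5) — NOT v8 is true.
  9. (v1 OR NOT v6 OR NOT v4) — v1 is true.
  10. (NOT v9 OR NOT v7 OR NOT v12) — NOT v12 is true.
  11. (NOT v7 OR v11 OR v8) — v11 is true.
  12. (NOT v4 OR NOT v1 OR NOT v8) — NOT v8 is true.
  13. (v3 OR NOT v5 OR v7) — NOT v5 is true.
  14. (NOT v1 OR NOT v10 OR v3) — v3 is true.
  15. (NOT v1 OR v3 OR v2) — v2 is true.
  16. (NOT v6 OR NOT v9 OR NOT v10) — NOT v9 is true.
  17. (NOT v3 OR NOT v10 OR NOT v5) — NOT v5 is true.
  18. (v6 OR NOT v12 OR NOT v7) — NOT v12 is true.
  19. (NOT v9 OR v7 OR v4) — v7 is true.
  20. (NOT v10 OR NOT v4 OR v6) — v6 is true.
  21. (NOT v8 OR v12 OR v7) — NOT v8 is true.
  22. (NOT v5 OR v4 OR v2) — v2 is true.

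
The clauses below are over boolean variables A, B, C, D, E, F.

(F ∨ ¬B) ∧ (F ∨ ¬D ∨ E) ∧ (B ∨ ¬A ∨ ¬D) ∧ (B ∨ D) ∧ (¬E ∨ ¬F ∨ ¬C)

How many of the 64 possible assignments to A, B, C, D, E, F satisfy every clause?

17

Case analysis on B and D:
  B=T, D=T: A free; 3 ways for (C,E,F) × 2^1 = 6.
  B=T, D=F: A free; 3 ways for (C,E,F) × 2^1 = 6.
  B=F, D=T: 5 of the 16 assignments to (A,C,E,F) work.
  B=F, D=F: a clause becomes empty — 0.
Total: 6 + 6 + 5 + 0 = 17.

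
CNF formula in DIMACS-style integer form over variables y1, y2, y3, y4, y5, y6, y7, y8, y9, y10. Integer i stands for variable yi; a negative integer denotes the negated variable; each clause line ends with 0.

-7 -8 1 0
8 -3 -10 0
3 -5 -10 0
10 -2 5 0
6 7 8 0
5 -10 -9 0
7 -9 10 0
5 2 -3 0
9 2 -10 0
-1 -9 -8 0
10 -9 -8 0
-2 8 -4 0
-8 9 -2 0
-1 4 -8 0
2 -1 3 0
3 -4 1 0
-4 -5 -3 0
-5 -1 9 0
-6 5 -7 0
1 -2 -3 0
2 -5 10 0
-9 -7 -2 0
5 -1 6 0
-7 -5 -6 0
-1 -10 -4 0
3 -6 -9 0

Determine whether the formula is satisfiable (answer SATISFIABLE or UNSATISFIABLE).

Try y1 = False.
The remaining clauses are satisfied by y2 = False, y3 = True, y4 = False, y5 = True, y6 = False, y7 = False, y8 = True, y9 = True, y10 = True.
So y1=False, y2=False, y3=True, y4=False, y5=True, y6=False, y7=False, y8=True, y9=True, y10=True is a satisfying assignment.

SATISFIABLE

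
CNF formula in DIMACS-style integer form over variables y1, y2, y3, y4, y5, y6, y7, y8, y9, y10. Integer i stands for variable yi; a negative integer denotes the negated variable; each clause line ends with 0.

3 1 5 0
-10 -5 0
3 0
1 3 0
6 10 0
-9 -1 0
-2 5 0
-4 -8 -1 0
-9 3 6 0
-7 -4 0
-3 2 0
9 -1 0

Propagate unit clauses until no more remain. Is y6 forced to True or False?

True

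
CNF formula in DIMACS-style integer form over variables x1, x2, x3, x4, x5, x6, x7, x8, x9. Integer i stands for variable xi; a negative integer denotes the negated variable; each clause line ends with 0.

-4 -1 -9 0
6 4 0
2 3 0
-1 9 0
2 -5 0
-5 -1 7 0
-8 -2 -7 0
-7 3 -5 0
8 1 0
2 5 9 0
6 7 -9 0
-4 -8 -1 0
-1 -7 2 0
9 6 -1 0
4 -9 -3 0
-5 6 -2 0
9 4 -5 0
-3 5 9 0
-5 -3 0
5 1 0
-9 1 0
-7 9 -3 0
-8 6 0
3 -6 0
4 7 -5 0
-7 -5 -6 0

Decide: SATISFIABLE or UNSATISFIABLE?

UNSATISFIABLE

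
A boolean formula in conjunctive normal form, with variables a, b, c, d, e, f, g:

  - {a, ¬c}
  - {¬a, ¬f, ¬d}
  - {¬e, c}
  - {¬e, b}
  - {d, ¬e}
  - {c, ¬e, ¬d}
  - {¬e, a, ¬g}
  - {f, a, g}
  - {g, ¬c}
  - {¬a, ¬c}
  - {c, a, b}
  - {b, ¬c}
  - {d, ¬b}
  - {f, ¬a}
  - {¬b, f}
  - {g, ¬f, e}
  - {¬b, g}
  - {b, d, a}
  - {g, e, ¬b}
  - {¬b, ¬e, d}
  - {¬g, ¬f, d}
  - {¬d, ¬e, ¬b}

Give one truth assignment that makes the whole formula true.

Branch on a: take a = False.
  then c is forced to False.
  then e is forced to False.
  then b is forced to True.
  then d is forced to True.
  then f is forced to True.
  then g is forced to True.
Check each clause:
  1. {a, ¬c} — ¬c is true.
  2. {¬a, ¬d, ¬f} — ¬a is true.
  3. {c, ¬e} — ¬e is true.
  4. {¬e, b} — b is true.
  5. {d, ¬e} — ¬e is true.
  6. {¬e, c, ¬d} — ¬e is true.
  7. {a, ¬g, ¬e} — ¬e is true.
  8. {a, g, f} — f is true.
  9. {g, ¬c} — ¬c is true.
  10. {¬a, ¬c} — ¬c is true.
  11. {c, b, a} — b is true.
  12. {¬c, b} — b is true.
  13. {¬b, d} — d is true.
  14. {f, ¬a} — ¬a is true.
  15. {¬b, f} — f is true.
  16. {e, ¬f, g} — g is true.
  17. {g, ¬b} — g is true.
  18. {a, b, d} — b is true.
  19. {e, g, ¬b} — g is true.
  20. {d, ¬b, ¬e} — ¬e is true.
  21. {d, ¬g, ¬f} — d is true.
  22. {¬b, ¬d, ¬e} — ¬e is true.

a=False, b=True, c=False, d=True, e=False, f=True, g=True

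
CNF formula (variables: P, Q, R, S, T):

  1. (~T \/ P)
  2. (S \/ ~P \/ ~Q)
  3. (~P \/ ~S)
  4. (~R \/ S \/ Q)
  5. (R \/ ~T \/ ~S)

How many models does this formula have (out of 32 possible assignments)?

Case analysis on S and P:
  S=T, P=T: a clause becomes empty — 0.
  S=T, P=F: remaining (Q,R,T) ∈ {(F,F,F); (F,T,F); (T,F,F); (T,T,F)} — 4.
  S=F, P=T: remaining (Q,R,T) ∈ {(F,F,F); (F,F,T)} — 2.
  S=F, P=F: remaining (Q,R,T) ∈ {(F,F,F); (T,F,F); (T,T,F)} — 3.
Total: 0 + 4 + 2 + 3 = 9.

9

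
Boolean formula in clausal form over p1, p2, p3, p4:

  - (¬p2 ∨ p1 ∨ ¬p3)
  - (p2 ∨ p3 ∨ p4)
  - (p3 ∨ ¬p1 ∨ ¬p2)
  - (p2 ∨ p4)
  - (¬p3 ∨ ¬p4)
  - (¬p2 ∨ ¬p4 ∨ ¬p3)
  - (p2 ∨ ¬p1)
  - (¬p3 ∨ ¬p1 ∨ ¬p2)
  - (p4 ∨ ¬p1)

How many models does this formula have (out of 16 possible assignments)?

3

The models are:
  p1=0 p2=0 p3=0 p4=1
  p1=0 p2=1 p3=0 p4=0
  p1=0 p2=1 p3=0 p4=1
That's 3 in total.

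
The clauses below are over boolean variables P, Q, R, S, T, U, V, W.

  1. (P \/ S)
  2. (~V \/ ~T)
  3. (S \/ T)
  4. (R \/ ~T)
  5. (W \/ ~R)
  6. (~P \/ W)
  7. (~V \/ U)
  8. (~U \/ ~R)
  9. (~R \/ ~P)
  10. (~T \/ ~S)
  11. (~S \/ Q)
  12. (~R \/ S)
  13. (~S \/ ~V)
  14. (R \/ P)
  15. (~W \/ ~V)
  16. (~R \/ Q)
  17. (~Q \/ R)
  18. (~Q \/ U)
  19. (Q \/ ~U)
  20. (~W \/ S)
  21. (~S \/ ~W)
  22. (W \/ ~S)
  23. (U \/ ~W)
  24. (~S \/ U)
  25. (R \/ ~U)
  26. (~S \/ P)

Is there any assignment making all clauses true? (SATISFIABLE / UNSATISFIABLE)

UNSATISFIABLE

S = True:
  propagation gives T=False, Q=True, V=False, R=True; an empty clause results — contradiction.
S = False:
  propagation gives P=True, T=True, V=False, R=True; an empty clause results — contradiction.
Every branch closes, so no satisfying assignment exists.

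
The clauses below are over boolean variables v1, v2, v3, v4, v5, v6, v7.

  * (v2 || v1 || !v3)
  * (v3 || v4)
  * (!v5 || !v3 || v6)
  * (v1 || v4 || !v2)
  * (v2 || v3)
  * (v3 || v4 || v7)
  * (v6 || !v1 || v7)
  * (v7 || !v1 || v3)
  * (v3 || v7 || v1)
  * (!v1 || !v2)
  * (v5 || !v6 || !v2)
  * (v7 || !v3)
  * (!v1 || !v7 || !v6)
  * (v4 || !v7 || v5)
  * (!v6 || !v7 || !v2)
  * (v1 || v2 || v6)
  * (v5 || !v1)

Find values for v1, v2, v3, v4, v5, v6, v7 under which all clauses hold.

Pure literal: v4 appears only positively; assign v4 = True.
Set v1 = False and propagate.
Try v2 = True.
For the remaining variables, v3 = False, v5 = False, v6 = False, v7 = True works.
Every clause has at least one true literal under this assignment.

v1=0, v2=1, v3=0, v4=1, v5=0, v6=0, v7=1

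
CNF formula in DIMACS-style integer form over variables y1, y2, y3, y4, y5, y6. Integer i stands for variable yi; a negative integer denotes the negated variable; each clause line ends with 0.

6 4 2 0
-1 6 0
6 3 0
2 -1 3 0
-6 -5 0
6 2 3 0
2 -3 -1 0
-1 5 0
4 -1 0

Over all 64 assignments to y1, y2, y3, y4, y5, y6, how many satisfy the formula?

14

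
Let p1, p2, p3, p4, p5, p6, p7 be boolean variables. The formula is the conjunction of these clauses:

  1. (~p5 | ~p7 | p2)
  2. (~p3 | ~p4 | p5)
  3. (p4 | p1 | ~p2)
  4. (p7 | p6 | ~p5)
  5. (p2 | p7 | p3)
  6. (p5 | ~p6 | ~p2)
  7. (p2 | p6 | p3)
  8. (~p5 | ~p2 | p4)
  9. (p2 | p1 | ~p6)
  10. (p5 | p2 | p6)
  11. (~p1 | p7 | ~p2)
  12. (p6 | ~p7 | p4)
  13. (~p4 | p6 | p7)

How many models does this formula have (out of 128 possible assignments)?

Case analysis on p2 and p6:
  p2=1, p6=1: p3 free; 3 ways for (p1,p4,p5,p7) × 2^1 = 6.
  p2=1, p6=0: p1 free; 3 ways for (p3,p4,p5,p7) × 2^1 = 6.
  p2=0, p6=1: 6 of the 32 assignments to (p1,p3,p4,p5,p7) work.
  p2=0, p6=0: a clause becomes empty — 0.
Total: 6 + 6 + 6 + 0 = 18.

18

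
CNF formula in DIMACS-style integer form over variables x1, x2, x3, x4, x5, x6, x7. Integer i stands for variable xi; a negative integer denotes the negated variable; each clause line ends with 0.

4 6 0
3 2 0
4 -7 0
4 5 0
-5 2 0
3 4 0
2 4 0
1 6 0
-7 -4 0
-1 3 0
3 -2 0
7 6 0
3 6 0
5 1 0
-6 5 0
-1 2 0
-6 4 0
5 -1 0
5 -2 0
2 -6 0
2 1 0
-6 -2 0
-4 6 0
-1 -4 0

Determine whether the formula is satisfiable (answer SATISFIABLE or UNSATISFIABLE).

x2 = True:
  propagation gives x3=True, x5=True, x6=False, x4=True; an empty clause results — contradiction.
x2 = False:
  propagation gives x3=True, x5=False, x4=True, x7=False; an empty clause results — contradiction.
Every branch closes, so no satisfying assignment exists.

UNSATISFIABLE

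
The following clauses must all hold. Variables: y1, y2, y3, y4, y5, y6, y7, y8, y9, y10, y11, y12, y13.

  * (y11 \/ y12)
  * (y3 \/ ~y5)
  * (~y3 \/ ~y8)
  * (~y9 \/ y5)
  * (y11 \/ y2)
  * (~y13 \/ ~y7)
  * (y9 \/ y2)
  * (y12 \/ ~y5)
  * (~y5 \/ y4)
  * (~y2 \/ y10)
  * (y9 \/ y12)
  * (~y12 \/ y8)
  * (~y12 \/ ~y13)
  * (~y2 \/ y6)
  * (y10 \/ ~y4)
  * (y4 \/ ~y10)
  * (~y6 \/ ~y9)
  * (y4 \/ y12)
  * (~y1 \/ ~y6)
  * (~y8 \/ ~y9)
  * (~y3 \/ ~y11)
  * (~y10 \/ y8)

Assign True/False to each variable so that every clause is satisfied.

y1 = False  y2 = True  y3 = False  y4 = True  y5 = False  y6 = True  y7 = False  y8 = True  y9 = False  y10 = True  y11 = False  y12 = True  y13 = False

Pure literal: y1 appears only negated; assign y1 = False.
Pure literal: y7 appears only negated; assign y7 = False.
Branch on y2: take y2 = True.
  then y10 is forced to True.
  then y6 is forced to True.
  then y4 is forced to True.
  then y9 is forced to False.
  then y12 is forced to True.
  then y8 is forced to True.
  then y3 is forced to False.
  then y5 is forced to False.
  then y13 is forced to False.
y11 is now unconstrained; take y11 = False.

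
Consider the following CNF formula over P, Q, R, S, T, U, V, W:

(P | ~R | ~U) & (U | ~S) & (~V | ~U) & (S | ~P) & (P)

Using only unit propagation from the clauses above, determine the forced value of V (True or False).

False

(P) stands alone — P = True.
(S | ~P): since P = True, the clause reduces to (S). S = True.
(U | ~S) with S = True leaves only U, so U = True.
(~U | ~V) with U = True leaves only ~V, so V = False.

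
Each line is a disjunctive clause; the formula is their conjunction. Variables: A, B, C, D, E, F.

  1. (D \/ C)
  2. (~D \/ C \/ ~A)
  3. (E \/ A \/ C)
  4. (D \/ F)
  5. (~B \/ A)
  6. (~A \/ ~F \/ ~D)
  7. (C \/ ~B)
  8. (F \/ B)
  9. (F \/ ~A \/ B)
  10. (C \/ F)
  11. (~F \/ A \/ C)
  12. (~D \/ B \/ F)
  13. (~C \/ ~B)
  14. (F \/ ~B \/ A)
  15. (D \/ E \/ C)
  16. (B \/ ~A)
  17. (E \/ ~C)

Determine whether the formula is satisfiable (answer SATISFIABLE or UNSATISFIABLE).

SATISFIABLE

E occurs only positively in the remaining clauses — set E = True.
Branch on A: take A = False.
  then B is forced to False.
  then F is forced to True.
  then C is forced to True.
D is now unconstrained; take D = False.
Every clause has at least one true literal under this assignment.
So A=False  B=False  C=True  D=False  E=True  F=True is a satisfying assignment.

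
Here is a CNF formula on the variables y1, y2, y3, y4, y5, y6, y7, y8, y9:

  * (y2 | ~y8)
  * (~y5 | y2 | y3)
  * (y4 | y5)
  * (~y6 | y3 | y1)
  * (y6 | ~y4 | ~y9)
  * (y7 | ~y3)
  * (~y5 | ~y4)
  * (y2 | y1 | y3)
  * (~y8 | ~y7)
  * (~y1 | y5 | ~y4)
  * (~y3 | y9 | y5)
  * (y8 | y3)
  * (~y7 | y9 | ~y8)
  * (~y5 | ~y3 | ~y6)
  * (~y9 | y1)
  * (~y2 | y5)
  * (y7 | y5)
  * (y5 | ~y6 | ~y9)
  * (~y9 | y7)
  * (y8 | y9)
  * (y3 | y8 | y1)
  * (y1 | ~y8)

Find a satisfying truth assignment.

y1 = 1, y2 = 0, y3 = 1, y4 = 0, y5 = 1, y6 = 0, y7 = 1, y8 = 0, y9 = 1

Check each clause:
  1. (y2 | ~y8) — ~y8 is true.
  2. (~y5 | y2 | y3) — y3 is true.
  3. (y4 | y5) — y5 is true.
  4. (y1 | ~y6 | y3) — y1 is true.
  5. (y6 | ~y4 | ~y9) — ~y4 is true.
  6. (~y3 | y7) — y7 is true.
  7. (~y5 | ~y4) — ~y4 is true.
  8. (y1 | y3 | y2) — y1 is true.
  9. (~y7 | ~y8) — ~y8 is true.
  10. (~y4 | ~y1 | y5) — ~y4 is true.
  11. (y5 | y9 | ~y3) — y9 is true.
  12. (y3 | y8) — y3 is true.
  13. (~y8 | ~y7 | y9) — ~y8 is true.
  14. (~y6 | ~y3 | ~y5) — ~y6 is true.
  15. (~y9 | y1) — y1 is true.
  16. (~y2 | y5) — y5 is true.
  17. (y7 | y5) — y5 is true.
  18. (~y6 | ~y9 | y5) — ~y6 is true.
  19. (~y9 | y7) — y7 is true.
  20. (y8 | y9) — y9 is true.
  21. (y3 | y8 | y1) — y1 is true.
  22. (y1 | ~y8) — ~y8 is true.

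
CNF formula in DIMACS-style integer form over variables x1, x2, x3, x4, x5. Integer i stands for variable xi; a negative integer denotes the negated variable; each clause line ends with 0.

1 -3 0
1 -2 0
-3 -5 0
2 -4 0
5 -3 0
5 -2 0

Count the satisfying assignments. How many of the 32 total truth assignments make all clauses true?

The models are:
  x1=F x2=F x3=F x4=F x5=F
  x1=F x2=F x3=F x4=F x5=T
  x1=T x2=F x3=F x4=F x5=F
  x1=T x2=F x3=F x4=F x5=T
  x1=T x2=T x3=F x4=F x5=T
  x1=T x2=T x3=F x4=T x5=T
Count: 6.

6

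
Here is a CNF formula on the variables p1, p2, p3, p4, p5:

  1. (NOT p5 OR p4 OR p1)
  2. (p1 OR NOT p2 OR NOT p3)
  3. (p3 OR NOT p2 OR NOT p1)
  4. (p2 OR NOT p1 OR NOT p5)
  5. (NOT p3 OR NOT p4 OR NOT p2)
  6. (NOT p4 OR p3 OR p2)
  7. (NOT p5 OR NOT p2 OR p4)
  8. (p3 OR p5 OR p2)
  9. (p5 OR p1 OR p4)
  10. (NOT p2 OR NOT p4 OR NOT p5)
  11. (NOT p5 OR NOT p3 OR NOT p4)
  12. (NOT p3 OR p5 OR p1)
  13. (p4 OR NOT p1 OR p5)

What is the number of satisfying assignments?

Satisfying assignments:
  p1=0 p2=1 p3=0 p4=1 p5=0
  p1=1 p2=0 p3=1 p4=1 p5=0
That's 2 in total.

2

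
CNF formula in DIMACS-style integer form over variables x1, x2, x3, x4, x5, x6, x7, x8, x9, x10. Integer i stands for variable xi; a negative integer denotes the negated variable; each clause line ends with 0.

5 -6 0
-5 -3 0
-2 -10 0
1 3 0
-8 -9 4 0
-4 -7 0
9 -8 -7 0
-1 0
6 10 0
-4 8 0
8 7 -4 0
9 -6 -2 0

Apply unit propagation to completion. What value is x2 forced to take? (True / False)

False

(~x1) stands alone — x1 = False.
From (x3 \/ x1) and x1 = False: x3 = True.
In (~x3 \/ ~x5), ~x3 is now false; ~x5 must hold, so x5 = False.
From (x5 \/ ~x6) and x5 = False: x6 = False.
From (x10 \/ x6) and x6 = False: x10 = True.
(~x10 \/ ~x2) with x10 = True leaves only ~x2, so x2 = False.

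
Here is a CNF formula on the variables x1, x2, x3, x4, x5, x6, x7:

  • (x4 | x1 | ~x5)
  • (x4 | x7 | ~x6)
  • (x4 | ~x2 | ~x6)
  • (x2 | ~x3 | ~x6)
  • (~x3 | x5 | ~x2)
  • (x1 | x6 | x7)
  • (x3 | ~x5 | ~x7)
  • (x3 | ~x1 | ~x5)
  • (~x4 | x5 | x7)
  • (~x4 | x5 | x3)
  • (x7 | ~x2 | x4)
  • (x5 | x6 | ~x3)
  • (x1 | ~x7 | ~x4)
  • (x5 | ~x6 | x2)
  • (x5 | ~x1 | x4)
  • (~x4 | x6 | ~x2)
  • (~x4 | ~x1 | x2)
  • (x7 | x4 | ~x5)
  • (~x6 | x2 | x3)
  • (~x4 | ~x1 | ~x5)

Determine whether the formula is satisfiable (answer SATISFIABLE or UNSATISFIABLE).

SATISFIABLE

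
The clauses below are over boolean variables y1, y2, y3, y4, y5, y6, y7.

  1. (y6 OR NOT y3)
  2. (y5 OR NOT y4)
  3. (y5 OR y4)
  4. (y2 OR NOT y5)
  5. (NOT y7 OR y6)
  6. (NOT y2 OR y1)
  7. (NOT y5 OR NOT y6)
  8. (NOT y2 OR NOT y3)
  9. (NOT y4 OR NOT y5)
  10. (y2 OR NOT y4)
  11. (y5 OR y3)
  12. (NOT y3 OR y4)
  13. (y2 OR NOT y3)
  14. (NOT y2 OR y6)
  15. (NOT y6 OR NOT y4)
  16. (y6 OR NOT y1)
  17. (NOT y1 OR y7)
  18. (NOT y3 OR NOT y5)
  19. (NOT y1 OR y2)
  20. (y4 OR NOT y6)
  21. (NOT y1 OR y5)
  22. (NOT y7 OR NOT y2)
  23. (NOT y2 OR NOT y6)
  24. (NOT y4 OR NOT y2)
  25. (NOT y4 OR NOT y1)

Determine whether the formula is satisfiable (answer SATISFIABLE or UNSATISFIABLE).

UNSATISFIABLE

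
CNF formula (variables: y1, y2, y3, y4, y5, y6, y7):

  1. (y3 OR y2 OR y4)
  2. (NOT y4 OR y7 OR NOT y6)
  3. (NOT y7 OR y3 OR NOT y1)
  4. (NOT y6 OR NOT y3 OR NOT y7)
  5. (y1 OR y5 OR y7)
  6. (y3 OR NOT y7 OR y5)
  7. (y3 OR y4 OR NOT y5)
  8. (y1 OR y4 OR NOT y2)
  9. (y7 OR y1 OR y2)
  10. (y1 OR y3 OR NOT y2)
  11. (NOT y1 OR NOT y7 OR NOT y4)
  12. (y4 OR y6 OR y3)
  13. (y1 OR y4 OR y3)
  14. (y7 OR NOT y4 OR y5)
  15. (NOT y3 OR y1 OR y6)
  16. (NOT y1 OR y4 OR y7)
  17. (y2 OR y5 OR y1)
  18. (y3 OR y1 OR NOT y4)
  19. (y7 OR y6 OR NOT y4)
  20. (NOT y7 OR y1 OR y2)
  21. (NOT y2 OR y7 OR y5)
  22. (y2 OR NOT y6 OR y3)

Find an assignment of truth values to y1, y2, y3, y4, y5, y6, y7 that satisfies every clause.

y1=T, y2=T, y3=T, y4=F, y5=F, y6=F, y7=T

Set y1 = True and propagate.
Branch on y2: take y2 = True.
The remaining clauses are satisfied by y3 = True, y4 = False, y5 = False, y6 = False, y7 = True.
Every clause has at least one true literal under this assignment.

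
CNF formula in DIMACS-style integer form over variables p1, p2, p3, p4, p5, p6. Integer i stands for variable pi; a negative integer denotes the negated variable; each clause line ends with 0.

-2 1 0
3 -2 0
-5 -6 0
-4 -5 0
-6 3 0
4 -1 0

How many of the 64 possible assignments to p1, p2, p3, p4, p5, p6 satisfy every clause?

13

Split on p1, then p2.
  p1=T, p2=T: remaining (p3,p4,p5,p6) ∈ {(T,T,F,F); (T,T,F,T)} — 2.
  p1=T, p2=F: remaining (p3,p4,p5,p6) ∈ {(F,T,F,F); (T,T,F,F); (T,T,F,T)} — 3.
  p1=F, p2=T: a clause becomes empty — 0.
  p1=F, p2=F: 8 of the 16 assignments to (p3,p4,p5,p6) work.
Total: 2 + 3 + 0 + 8 = 13.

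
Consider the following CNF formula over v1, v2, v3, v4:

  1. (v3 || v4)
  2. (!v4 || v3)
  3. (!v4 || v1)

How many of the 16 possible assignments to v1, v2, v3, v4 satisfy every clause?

6

The models are:
  v1=0 v2=0 v3=1 v4=0
  v1=0 v2=1 v3=1 v4=0
  v1=1 v2=0 v3=1 v4=0
  v1=1 v2=0 v3=1 v4=1
  v1=1 v2=1 v3=1 v4=0
  v1=1 v2=1 v3=1 v4=1
Count: 6.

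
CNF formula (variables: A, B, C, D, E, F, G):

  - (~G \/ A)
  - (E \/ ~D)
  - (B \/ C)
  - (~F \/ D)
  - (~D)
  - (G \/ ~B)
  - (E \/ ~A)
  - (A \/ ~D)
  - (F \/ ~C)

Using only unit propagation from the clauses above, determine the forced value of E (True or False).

Unit clause (~D) sets D = False.
From (~F \/ D) and D = False: F = False.
(F \/ ~C) with F = False leaves only ~C, so C = False.
(C \/ B): since C = False, the clause reduces to (B). B = True.
(~B \/ G) with B = True leaves only G, so G = True.
In (~G \/ A), ~G is now false; A must hold, so A = True.
In (~A \/ E), ~A is now false; E must hold, so E = True.

True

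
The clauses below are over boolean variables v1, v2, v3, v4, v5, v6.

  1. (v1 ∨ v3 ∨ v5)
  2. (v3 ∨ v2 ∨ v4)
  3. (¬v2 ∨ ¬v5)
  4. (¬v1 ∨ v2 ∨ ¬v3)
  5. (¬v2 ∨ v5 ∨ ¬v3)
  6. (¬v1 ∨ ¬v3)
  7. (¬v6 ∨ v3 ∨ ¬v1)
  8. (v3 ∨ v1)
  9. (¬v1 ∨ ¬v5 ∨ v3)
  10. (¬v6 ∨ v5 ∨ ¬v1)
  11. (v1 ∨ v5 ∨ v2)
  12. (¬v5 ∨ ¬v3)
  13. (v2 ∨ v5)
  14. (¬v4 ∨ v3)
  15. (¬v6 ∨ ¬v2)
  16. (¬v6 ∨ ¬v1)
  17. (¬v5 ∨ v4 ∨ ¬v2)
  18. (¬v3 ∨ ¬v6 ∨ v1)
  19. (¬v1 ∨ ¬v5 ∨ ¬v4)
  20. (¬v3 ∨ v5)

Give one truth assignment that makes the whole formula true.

v1=True, v2=True, v3=False, v4=False, v5=False, v6=False

Check each clause:
  1. (v1 ∨ v3 ∨ v5) — v1 is true.
  2. (v4 ∨ v3 ∨ v2) — v2 is true.
  3. (¬v5 ∨ ¬v2) — ¬v5 is true.
  4. (¬v1 ∨ ¬v3 ∨ v2) — v2 is true.
  5. (¬v2 ∨ v5 ∨ ¬v3) — ¬v3 is true.
  6. (¬v3 ∨ ¬v1) — ¬v3 is true.
  7. (¬v1 ∨ v3 ∨ ¬v6) — ¬v6 is true.
  8. (v3 ∨ v1) — v1 is true.
  9. (¬v5 ∨ v3 ∨ ¬v1) — ¬v5 is true.
  10. (¬v6 ∨ v5 ∨ ¬v1) — ¬v6 is true.
  11. (v2 ∨ v5 ∨ v1) — v1 is true.
  12. (¬v3 ∨ ¬v5) — ¬v5 is true.
  13. (v2 ∨ v5) — v2 is true.
  14. (v3 ∨ ¬v4) — ¬v4 is true.
  15. (¬v6 ∨ ¬v2) — ¬v6 is true.
  16. (¬v1 ∨ ¬v6) — ¬v6 is true.
  17. (¬v5 ∨ v4 ∨ ¬v2) — ¬v5 is true.
  18. (v1 ∨ ¬v3 ∨ ¬v6) — v1 is true.
  19. (¬v4 ∨ ¬v5 ∨ ¬v1) — ¬v5 is true.
  20. (v5 ∨ ¬v3) — ¬v3 is true.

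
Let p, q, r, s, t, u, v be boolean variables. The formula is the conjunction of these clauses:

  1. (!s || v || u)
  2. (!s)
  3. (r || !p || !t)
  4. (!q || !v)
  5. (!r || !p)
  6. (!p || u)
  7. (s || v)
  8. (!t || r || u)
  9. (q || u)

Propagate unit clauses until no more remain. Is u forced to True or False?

True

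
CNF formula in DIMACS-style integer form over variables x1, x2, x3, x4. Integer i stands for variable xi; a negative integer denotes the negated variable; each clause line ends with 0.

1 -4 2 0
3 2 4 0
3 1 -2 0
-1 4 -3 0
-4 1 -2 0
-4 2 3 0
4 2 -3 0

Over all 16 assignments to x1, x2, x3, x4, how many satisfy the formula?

5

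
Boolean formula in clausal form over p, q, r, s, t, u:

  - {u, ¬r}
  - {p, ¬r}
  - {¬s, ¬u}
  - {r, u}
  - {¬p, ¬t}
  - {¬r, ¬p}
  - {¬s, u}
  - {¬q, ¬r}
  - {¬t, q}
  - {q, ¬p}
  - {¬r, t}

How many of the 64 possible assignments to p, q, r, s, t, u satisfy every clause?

4

The models are:
  p=0 q=0 r=0 s=0 t=0 u=1
  p=0 q=1 r=0 s=0 t=0 u=1
  p=0 q=1 r=0 s=0 t=1 u=1
  p=1 q=1 r=0 s=0 t=0 u=1
Count: 4.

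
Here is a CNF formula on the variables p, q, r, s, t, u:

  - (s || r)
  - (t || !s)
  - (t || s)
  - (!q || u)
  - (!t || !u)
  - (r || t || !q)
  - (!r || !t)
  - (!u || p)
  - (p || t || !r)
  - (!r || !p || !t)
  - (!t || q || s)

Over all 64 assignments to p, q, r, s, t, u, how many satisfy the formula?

2

The models are:
  p=F q=F r=F s=T t=T u=F
  p=T q=F r=F s=T t=T u=F
Count: 2.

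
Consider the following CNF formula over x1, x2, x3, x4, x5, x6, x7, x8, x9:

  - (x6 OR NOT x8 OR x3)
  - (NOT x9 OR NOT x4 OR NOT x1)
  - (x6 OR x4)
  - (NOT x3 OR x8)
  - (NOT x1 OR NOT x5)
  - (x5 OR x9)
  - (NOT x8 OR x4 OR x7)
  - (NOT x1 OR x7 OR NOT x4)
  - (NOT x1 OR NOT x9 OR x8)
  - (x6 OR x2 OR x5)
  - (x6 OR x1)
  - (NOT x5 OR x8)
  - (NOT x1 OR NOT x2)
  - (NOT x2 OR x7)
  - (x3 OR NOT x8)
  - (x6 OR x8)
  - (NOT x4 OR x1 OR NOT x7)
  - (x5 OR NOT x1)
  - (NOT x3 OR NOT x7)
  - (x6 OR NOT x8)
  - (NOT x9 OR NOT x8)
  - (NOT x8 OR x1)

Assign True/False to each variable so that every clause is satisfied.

x1=False, x2=False, x3=False, x4=False, x5=False, x6=True, x7=True, x8=False, x9=True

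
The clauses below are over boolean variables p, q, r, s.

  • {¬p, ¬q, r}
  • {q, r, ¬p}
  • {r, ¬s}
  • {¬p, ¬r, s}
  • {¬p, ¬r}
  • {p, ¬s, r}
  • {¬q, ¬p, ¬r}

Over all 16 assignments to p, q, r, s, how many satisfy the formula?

The models are:
  p=F q=F r=F s=F
  p=F q=F r=T s=F
  p=F q=F r=T s=T
  p=F q=T r=F s=F
  p=F q=T r=T s=F
  p=F q=T r=T s=T
That's 6 in total.

6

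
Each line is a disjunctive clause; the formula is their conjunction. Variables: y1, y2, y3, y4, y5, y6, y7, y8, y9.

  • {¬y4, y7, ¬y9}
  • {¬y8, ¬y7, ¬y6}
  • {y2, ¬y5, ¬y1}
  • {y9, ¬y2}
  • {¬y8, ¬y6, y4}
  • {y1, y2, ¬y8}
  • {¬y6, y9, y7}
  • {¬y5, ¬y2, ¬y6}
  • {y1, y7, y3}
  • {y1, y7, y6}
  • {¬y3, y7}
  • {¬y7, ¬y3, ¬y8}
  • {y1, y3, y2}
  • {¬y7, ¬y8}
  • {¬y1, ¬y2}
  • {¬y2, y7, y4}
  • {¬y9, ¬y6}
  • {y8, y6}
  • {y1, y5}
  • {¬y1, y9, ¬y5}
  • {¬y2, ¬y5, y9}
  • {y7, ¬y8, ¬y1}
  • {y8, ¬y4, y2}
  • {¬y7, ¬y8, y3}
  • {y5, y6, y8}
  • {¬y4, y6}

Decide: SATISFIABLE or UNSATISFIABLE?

SATISFIABLE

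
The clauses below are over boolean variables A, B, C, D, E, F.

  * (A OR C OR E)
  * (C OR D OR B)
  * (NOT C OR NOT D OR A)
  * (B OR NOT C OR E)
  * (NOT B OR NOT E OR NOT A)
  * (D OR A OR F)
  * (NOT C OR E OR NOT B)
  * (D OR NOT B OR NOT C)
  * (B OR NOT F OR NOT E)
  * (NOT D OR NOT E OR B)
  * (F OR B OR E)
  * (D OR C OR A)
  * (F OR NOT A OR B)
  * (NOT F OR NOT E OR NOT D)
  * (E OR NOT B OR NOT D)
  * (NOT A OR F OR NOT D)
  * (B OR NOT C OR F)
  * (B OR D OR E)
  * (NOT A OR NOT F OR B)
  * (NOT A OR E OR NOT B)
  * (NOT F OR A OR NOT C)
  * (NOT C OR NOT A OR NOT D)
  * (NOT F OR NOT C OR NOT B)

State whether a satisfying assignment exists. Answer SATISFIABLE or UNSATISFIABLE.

SATISFIABLE

Set A = False and propagate.
Set B = True and propagate.
For the remaining variables, C = False, D = True, E = True, F = False works.
So A=False, B=True, C=False, D=True, E=True, F=False is a satisfying assignment.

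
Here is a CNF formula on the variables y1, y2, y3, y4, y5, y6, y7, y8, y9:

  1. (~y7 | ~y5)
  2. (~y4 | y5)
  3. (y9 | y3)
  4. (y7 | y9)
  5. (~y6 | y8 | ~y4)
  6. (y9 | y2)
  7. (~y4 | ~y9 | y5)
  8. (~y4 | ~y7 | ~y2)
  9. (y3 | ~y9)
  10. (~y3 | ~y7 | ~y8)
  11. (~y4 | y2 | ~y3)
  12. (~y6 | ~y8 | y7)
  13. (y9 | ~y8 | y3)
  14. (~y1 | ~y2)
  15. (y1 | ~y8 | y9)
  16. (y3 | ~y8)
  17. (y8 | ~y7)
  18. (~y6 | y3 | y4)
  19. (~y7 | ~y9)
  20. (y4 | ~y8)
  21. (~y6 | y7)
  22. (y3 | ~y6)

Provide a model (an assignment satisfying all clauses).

y1 = T, y2 = F, y3 = T, y4 = F, y5 = T, y6 = F, y7 = F, y8 = F, y9 = T

Check each clause:
  1. (~y7 | ~y5) — ~y7 is true.
  2. (~y4 | y5) — ~y4 is true.
  3. (y9 | y3) — y9 is true.
  4. (y7 | y9) — y9 is true.
  5. (~y4 | ~y6 | y8) — ~y6 is true.
  6. (y9 | y2) — y9 is true.
  7. (~y9 | y5 | ~y4) — ~y4 is true.
  8. (~y2 | ~y7 | ~y4) — ~y7 is true.
  9. (~y9 | y3) — y3 is true.
  10. (~y8 | ~y3 | ~y7) — ~y8 is true.
  11. (~y3 | ~y4 | y2) — ~y4 is true.
  12. (y7 | ~y8 | ~y6) — ~y8 is true.
  13. (~y8 | y9 | y3) — ~y8 is true.
  14. (~y1 | ~y2) — ~y2 is true.
  15. (y1 | y9 | ~y8) — ~y8 is true.
  16. (y3 | ~y8) — ~y8 is true.
  17. (y8 | ~y7) — ~y7 is true.
  18. (y4 | y3 | ~y6) — ~y6 is true.
  19. (~y7 | ~y9) — ~y7 is true.
  20. (y4 | ~y8) — ~y8 is true.
  21. (y7 | ~y6) — ~y6 is true.
  22. (~y6 | y3) — ~y6 is true.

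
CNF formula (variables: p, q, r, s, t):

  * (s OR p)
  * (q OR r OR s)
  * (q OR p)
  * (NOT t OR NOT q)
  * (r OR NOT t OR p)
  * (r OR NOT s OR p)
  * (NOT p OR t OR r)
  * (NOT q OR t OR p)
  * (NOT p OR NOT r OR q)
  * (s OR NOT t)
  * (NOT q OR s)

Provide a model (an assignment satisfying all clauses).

p=T  q=T  r=T  s=T  t=F

Try p = True.
Set q = True and propagate.
  then t is forced to False.
  then r is forced to True.
  then s is forced to True.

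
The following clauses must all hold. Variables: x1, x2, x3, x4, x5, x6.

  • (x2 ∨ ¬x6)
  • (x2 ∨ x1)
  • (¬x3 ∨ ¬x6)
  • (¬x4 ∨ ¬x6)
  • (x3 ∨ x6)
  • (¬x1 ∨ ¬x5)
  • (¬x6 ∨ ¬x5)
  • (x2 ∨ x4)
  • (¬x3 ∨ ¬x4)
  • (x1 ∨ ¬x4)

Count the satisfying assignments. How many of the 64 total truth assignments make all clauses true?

Satisfying assignments:
  x1=F x2=T x3=F x4=F x5=F x6=T
  x1=F x2=T x3=T x4=F x5=F x6=F
  x1=F x2=T x3=T x4=F x5=T x6=F
  x1=T x2=T x3=F x4=F x5=F x6=T
  x1=T x2=T x3=T x4=F x5=F x6=F
That's 5 in total.

5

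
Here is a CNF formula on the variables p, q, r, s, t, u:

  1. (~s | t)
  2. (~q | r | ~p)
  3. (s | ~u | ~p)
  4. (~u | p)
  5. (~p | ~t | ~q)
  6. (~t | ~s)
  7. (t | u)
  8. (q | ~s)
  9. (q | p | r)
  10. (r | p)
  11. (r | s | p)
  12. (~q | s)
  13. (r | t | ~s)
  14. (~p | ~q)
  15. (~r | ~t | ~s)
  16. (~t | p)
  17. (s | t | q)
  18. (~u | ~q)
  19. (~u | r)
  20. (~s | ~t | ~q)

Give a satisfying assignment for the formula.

Branch on p: take p = True.
  then q is forced to False.
  then s is forced to False.
  then u is forced to False.
  then t is forced to True.
r is now unconstrained; take r = False.

p = T  q = F  r = F  s = F  t = T  u = F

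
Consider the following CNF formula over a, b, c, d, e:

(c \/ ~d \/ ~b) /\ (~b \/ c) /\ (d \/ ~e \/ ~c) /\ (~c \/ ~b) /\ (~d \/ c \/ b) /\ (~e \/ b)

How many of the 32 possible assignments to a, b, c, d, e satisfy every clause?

Satisfying assignments:
  a=0 b=0 c=0 d=0 e=0
  a=0 b=0 c=1 d=0 e=0
  a=0 b=0 c=1 d=1 e=0
  a=1 b=0 c=0 d=0 e=0
  a=1 b=0 c=1 d=0 e=0
  a=1 b=0 c=1 d=1 e=0
Count: 6.

6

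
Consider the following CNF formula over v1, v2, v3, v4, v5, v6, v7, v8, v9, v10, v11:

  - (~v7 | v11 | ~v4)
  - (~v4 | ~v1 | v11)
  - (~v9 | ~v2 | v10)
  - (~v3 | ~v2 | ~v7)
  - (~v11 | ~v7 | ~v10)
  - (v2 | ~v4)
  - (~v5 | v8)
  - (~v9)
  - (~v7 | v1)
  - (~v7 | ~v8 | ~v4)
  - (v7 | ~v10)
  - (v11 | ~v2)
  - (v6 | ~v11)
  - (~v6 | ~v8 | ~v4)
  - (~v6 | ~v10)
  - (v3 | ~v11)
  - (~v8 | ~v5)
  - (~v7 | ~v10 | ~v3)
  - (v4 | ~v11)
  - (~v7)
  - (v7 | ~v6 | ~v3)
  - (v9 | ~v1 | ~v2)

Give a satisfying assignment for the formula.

v1=F, v2=F, v3=T, v4=F, v5=F, v6=F, v7=F, v8=F, v9=F, v10=F, v11=F

Unit propagation: (~v9) forces v9 = False.
(~v7) is a unit clause, so v7 = False.
(~v10) is a unit clause, so v10 = False.
v1 occurs only negated in the remaining clauses — set v1 = False.
Pure literal: v5 appears only negated; assign v5 = False.
Set v2 = False and propagate.
  then v4 is forced to False.
  then v11 is forced to False.
The remaining clauses are satisfied by v3 = True, v6 = False, v8 = False.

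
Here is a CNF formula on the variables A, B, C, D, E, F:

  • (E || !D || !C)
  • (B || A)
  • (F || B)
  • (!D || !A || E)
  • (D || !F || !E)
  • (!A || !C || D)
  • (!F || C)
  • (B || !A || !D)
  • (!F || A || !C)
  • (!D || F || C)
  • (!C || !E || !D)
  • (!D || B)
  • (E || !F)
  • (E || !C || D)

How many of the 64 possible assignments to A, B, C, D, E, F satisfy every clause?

Satisfying assignments:
  A=F B=T C=F D=F E=F F=F
  A=F B=T C=F D=F E=T F=F
  A=F B=T C=T D=F E=T F=F
  A=T B=T C=F D=F E=F F=F
  A=T B=T C=F D=F E=T F=F
That's 5 in total.

5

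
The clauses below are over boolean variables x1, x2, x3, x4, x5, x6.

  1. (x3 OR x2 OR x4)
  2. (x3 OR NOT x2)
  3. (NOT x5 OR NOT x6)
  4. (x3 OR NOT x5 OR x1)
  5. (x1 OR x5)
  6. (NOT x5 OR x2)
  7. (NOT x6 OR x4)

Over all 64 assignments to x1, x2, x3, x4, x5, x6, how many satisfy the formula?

12

Split on x5, then x2.
  x5=1, x2=1: remaining (x1,x3,x4,x6) ∈ {(0,1,0,0); (0,1,1,0); (1,1,0,0); (1,1,1,0)} — 4.
  x5=1, x2=0: a clause becomes empty — 0.
  x5=0, x2=1: remaining (x1,x3,x4,x6) ∈ {(1,1,0,0); (1,1,1,0); (1,1,1,1)} — 3.
  x5=0, x2=0: 5 of the 16 assignments to (x1,x3,x4,x6) work.
Total: 4 + 0 + 3 + 5 = 12.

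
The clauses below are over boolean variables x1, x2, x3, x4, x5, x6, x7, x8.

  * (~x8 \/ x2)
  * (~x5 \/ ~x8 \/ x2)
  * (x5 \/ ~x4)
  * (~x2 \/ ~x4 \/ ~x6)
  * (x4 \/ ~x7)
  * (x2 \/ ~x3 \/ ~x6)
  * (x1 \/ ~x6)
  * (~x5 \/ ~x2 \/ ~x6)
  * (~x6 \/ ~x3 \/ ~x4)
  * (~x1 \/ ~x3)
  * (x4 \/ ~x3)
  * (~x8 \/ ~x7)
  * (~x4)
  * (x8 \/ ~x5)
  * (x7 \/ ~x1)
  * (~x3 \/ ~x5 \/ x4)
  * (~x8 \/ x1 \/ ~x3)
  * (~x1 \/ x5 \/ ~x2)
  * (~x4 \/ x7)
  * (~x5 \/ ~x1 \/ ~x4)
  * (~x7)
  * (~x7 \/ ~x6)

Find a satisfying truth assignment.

x1 = False, x2 = False, x3 = False, x4 = False, x5 = False, x6 = False, x7 = False, x8 = False

Check each clause:
  1. (~x8 \/ x2) — ~x8 is true.
  2. (~x8 \/ ~x5 \/ x2) — ~x8 is true.
  3. (~x4 \/ x5) — ~x4 is true.
  4. (~x4 \/ ~x2 \/ ~x6) — ~x6 is true.
  5. (~x7 \/ x4) — ~x7 is true.
  6. (~x6 \/ x2 \/ ~x3) — ~x6 is true.
  7. (x1 \/ ~x6) — ~x6 is true.
  8. (~x2 \/ ~x6 \/ ~x5) — ~x6 is true.
  9. (~x4 \/ ~x6 \/ ~x3) — ~x6 is true.
  10. (~x3 \/ ~x1) — ~x3 is true.
  11. (x4 \/ ~x3) — ~x3 is true.
  12. (~x8 \/ ~x7) — ~x8 is true.
  13. (~x4) — ~x4 is true.
  14. (x8 \/ ~x5) — ~x5 is true.
  15. (x7 \/ ~x1) — ~x1 is true.
  16. (~x5 \/ x4 \/ ~x3) — ~x5 is true.
  17. (x1 \/ ~x8 \/ ~x3) — ~x8 is true.
  18. (x5 \/ ~x2 \/ ~x1) — ~x1 is true.
  19. (~x4 \/ x7) — ~x4 is true.
  20. (~x5 \/ ~x1 \/ ~x4) — ~x5 is true.
  21. (~x7) — ~x7 is true.
  22. (~x6 \/ ~x7) — ~x7 is true.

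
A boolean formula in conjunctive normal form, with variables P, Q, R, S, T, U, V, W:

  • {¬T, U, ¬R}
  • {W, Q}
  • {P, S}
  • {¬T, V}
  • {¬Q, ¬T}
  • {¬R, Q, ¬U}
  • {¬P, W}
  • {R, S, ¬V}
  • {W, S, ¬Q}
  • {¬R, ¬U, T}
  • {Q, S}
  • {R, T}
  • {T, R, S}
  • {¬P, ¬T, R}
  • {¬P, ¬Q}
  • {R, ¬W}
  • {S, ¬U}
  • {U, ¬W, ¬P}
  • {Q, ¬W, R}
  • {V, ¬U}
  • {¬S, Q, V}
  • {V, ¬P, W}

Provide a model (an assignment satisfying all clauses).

Branch on P: take P = False.
  then S is forced to True.
Try Q = True.
  then T is forced to False.
  then R is forced to True.
  then U is forced to False.
V, W are now unconstrained; take V = True, W = False.
Every clause has at least one true literal under this assignment.

P=False  Q=True  R=True  S=True  T=False  U=False  V=True  W=False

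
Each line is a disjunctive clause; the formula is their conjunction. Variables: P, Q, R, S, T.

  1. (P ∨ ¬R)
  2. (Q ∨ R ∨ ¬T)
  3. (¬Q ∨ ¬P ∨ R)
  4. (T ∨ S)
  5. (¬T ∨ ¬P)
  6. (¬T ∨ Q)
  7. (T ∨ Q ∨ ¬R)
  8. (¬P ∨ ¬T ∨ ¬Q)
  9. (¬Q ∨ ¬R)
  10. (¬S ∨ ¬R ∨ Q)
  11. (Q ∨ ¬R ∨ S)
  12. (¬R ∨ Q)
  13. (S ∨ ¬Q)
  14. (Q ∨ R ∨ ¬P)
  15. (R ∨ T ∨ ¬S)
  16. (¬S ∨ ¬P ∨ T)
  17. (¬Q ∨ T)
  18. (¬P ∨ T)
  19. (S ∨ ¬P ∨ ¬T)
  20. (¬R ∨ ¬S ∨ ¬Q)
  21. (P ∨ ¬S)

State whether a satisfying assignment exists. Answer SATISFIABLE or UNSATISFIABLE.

UNSATISFIABLE

Q = True:
  propagation gives R=False, P=False, S=True; an empty clause results — contradiction.
Q = False:
  propagation gives T=False, S=True, R=False; an empty clause results — contradiction.
Every branch closes, so no satisfying assignment exists.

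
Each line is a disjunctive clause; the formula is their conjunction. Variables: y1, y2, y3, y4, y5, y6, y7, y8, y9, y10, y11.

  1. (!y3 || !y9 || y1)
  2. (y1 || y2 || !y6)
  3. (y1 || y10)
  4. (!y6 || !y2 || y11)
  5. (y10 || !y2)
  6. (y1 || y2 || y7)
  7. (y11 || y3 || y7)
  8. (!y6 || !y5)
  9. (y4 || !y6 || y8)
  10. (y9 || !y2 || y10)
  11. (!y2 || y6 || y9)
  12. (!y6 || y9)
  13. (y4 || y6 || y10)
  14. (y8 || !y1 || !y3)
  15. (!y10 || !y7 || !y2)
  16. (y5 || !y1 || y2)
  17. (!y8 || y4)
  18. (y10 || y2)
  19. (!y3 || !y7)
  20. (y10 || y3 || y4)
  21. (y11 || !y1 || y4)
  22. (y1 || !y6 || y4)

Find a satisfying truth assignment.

y1=False, y2=True, y3=False, y4=True, y5=False, y6=False, y7=False, y8=True, y9=True, y10=True, y11=True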